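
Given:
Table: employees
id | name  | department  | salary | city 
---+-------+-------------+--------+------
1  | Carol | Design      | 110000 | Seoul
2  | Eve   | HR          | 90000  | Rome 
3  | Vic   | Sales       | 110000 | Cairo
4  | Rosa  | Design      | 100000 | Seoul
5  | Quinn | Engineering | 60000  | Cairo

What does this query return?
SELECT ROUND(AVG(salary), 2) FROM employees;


SUM(salary) = 470000
COUNT = 5
ROUND(AVG, 2) = ROUND(470000 / 5, 2) = 94000.0

94000.0


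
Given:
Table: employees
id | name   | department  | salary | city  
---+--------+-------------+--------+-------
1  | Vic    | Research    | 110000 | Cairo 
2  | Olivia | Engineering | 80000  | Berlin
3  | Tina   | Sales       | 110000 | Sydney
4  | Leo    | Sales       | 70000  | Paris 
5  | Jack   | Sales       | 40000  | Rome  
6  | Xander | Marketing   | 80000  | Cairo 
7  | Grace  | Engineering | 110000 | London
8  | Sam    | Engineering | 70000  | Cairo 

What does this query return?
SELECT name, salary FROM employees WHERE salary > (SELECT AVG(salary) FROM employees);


Subquery: AVG(salary) = 83750.0
Filtering: salary > 83750.0
  Vic (110000) -> MATCH
  Tina (110000) -> MATCH
  Grace (110000) -> MATCH


3 rows:
Vic, 110000
Tina, 110000
Grace, 110000


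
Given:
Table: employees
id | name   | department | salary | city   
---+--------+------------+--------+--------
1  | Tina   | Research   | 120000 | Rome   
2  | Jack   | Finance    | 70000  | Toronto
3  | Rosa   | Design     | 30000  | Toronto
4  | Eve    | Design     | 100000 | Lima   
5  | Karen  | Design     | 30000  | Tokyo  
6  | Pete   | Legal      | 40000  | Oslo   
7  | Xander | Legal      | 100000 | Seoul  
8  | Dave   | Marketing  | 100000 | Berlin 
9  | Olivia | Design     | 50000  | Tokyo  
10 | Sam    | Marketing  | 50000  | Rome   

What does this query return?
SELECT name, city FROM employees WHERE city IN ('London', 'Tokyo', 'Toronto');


Filtering: city IN ('London', 'Tokyo', 'Toronto')
Matching: 4 rows

4 rows:
Jack, Toronto
Rosa, Toronto
Karen, Tokyo
Olivia, Tokyo


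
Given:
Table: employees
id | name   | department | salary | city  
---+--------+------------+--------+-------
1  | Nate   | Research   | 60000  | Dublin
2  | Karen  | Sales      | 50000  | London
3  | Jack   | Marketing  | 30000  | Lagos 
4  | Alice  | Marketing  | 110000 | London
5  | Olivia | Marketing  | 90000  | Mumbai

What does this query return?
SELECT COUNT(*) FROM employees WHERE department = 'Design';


Counting rows where department = 'Design'


0


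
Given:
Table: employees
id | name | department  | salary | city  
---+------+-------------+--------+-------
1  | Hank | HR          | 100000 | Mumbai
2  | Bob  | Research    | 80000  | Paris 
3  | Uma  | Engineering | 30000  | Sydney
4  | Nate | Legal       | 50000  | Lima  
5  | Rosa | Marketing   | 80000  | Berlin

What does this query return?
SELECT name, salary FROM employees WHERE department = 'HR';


Filtering: department = 'HR'
Matching rows: 1

1 rows:
Hank, 100000


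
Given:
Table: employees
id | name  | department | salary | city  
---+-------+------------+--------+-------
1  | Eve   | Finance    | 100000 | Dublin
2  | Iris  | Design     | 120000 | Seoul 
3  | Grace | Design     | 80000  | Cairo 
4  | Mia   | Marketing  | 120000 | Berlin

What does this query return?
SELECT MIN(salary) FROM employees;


Salaries: 100000, 120000, 80000, 120000
MIN = 80000

80000


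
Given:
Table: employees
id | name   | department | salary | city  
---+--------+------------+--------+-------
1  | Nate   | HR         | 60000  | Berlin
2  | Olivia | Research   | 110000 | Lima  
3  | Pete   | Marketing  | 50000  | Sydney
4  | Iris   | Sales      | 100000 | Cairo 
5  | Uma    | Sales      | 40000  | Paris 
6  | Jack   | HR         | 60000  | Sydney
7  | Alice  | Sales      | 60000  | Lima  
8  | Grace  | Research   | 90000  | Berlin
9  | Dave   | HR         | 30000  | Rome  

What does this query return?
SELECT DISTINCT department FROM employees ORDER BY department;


All 'department' values (row order): HR, Research, Marketing, Sales, Sales, HR, Sales, Research, HR
Removing duplicates leaves 4 unique value(s).

4 values:
HR
Marketing
Research
Sales


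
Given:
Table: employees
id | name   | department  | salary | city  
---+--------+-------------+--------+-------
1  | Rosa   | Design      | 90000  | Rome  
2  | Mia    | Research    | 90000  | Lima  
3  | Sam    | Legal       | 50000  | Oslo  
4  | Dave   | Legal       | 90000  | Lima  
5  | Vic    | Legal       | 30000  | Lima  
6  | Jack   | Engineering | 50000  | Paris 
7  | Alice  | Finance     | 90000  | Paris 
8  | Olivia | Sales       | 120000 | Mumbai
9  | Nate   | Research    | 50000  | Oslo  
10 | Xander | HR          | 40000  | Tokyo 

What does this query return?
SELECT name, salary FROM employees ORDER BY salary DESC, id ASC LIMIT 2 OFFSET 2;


Sort by salary DESC (id ASC tiebreak), then skip 2 and take 2
Rows 3 through 4

2 rows:
Mia, 90000
Dave, 90000


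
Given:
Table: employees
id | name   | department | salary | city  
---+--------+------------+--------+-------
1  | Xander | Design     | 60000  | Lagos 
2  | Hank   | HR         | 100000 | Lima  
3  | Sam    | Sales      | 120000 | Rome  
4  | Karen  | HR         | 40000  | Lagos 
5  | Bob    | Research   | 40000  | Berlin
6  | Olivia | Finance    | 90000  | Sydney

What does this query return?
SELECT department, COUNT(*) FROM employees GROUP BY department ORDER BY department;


Assigning each row to its department group:
  Xander -> Design
  Hank -> HR
  Sam -> Sales
  Karen -> HR
  Bob -> Research
  Olivia -> Finance


5 groups:
Design, 1
Finance, 1
HR, 2
Research, 1
Sales, 1


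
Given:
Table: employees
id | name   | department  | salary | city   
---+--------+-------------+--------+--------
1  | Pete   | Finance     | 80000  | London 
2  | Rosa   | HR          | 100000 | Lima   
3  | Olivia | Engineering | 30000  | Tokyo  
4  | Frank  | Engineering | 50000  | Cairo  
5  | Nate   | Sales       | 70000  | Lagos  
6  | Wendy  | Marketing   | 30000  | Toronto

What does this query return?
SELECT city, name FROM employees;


Projecting columns: city, name

6 rows:
London, Pete
Lima, Rosa
Tokyo, Olivia
Cairo, Frank
Lagos, Nate
Toronto, Wendy


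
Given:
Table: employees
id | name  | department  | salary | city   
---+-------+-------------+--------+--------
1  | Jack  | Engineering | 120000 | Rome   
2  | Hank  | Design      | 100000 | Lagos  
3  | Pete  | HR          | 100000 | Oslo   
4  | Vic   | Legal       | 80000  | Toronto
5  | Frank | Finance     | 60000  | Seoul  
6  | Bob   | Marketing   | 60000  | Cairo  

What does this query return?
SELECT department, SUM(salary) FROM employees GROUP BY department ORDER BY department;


Summing salary within each department:
  Design: 100000 = 100000
  Engineering: 120000 = 120000
  Finance: 60000 = 60000
  HR: 100000 = 100000
  Legal: 80000 = 80000
  Marketing: 60000 = 60000


6 groups:
Design, 100000
Engineering, 120000
Finance, 60000
HR, 100000
Legal, 80000
Marketing, 60000


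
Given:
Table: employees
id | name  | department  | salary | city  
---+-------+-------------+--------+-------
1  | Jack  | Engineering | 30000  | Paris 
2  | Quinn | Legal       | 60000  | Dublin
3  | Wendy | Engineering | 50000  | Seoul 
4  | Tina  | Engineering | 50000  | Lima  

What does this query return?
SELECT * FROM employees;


SELECT * returns all 4 rows with all columns

4 rows:
1, Jack, Engineering, 30000, Paris
2, Quinn, Legal, 60000, Dublin
3, Wendy, Engineering, 50000, Seoul
4, Tina, Engineering, 50000, Lima


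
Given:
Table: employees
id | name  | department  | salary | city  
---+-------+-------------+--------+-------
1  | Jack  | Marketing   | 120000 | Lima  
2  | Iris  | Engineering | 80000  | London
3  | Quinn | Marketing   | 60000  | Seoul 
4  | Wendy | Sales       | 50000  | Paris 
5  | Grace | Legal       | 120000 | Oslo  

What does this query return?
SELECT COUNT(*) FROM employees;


COUNT(*) counts all rows

5


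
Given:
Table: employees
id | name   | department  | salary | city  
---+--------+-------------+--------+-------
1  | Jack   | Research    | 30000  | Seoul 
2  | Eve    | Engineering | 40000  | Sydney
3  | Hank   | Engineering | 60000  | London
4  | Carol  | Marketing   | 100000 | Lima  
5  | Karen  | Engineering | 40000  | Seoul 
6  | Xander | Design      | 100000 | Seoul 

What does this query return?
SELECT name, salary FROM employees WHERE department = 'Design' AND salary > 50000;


Filtering: department = 'Design' AND salary > 50000
Matching: 1 rows

1 rows:
Xander, 100000


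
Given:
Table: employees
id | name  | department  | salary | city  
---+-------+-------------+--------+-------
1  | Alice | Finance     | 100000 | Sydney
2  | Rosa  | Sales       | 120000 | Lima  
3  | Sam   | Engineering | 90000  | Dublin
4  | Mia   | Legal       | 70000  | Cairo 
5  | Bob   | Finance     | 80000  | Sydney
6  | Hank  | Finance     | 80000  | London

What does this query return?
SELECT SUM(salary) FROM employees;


SUM(salary) = 100000 + 120000 + 90000 + 70000 + 80000 + 80000 = 540000

540000


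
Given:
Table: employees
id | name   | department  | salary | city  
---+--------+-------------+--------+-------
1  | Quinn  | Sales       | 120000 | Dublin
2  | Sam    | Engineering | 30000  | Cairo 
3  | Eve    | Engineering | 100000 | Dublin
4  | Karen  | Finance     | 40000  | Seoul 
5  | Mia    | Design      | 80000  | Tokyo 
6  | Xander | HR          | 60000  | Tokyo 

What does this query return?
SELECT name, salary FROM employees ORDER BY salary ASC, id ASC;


Sorting by salary ASC, then id ASC for ties

6 rows:
Sam, 30000
Karen, 40000
Xander, 60000
Mia, 80000
Eve, 100000
Quinn, 120000


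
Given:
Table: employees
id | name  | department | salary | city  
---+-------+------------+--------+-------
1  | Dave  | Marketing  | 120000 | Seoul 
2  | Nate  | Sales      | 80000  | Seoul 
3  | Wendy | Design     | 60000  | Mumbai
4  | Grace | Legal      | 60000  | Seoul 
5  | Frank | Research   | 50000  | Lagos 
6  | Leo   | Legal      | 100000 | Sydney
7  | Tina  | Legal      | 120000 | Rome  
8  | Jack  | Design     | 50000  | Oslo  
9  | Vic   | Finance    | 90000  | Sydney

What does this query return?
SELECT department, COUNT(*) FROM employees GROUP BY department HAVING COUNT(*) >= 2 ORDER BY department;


Groups with count >= 2:
  Design: 2 -> PASS
  Legal: 3 -> PASS
  Finance: 1 -> filtered out
  Marketing: 1 -> filtered out
  Research: 1 -> filtered out
  Sales: 1 -> filtered out


2 groups:
Design, 2
Legal, 3


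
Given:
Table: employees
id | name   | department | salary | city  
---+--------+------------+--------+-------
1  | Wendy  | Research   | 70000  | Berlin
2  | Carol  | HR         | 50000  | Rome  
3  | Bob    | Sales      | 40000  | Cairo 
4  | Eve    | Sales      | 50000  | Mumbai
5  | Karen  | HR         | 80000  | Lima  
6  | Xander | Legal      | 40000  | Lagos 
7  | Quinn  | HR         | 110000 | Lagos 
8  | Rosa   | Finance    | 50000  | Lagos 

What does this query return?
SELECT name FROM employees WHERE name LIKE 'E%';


LIKE 'E%' matches names starting with 'E'
Matching: 1

1 rows:
Eve


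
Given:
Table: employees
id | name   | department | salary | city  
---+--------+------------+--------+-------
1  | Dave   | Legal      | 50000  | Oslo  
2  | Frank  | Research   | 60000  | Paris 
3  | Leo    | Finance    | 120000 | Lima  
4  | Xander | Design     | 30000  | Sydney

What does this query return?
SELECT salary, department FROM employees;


Projecting columns: salary, department

4 rows:
50000, Legal
60000, Research
120000, Finance
30000, Design


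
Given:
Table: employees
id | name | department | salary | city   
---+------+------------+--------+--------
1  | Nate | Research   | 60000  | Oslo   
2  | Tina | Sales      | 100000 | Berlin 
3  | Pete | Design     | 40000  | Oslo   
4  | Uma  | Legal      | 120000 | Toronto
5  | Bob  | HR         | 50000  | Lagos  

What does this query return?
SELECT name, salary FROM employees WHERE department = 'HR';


Filtering: department = 'HR'
Matching rows: 1

1 rows:
Bob, 50000


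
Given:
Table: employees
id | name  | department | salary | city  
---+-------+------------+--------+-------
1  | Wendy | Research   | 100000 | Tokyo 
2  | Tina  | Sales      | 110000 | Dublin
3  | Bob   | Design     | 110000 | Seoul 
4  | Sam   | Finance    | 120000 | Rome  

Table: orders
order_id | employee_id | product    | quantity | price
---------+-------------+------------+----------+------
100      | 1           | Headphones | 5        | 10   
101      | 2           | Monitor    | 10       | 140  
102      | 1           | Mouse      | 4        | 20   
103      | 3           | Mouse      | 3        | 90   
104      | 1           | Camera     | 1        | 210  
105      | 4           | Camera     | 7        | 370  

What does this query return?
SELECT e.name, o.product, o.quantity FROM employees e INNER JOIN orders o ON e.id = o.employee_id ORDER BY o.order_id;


Joining employees.id = orders.employee_id:
  employee Wendy (id=1) -> order Headphones
  employee Tina (id=2) -> order Monitor
  employee Wendy (id=1) -> order Mouse
  employee Bob (id=3) -> order Mouse
  employee Wendy (id=1) -> order Camera
  employee Sam (id=4) -> order Camera


6 rows:
Wendy, Headphones, 5
Tina, Monitor, 10
Wendy, Mouse, 4
Bob, Mouse, 3
Wendy, Camera, 1
Sam, Camera, 7


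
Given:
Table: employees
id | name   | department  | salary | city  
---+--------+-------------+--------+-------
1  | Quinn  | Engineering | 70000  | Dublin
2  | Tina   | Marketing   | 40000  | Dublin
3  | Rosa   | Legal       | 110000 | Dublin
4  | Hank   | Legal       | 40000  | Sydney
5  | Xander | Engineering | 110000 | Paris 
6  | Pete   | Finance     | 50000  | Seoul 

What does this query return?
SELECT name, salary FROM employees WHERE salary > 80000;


Filtering: salary > 80000
Matching: 2 rows

2 rows:
Rosa, 110000
Xander, 110000


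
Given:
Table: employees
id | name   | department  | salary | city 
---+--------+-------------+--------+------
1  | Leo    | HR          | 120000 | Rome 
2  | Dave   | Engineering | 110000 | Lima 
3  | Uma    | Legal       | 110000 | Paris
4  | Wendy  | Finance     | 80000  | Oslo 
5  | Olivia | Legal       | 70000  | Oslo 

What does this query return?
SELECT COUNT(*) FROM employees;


COUNT(*) counts all rows

5


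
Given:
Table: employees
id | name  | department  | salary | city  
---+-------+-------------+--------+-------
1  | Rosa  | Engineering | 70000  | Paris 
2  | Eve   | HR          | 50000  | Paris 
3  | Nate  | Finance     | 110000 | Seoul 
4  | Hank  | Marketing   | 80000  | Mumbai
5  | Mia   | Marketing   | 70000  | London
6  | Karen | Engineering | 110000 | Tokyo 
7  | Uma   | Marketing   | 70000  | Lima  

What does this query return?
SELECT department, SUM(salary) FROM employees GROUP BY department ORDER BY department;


Summing salary within each department:
  Engineering: 70000 + 110000 = 180000
  Finance: 110000 = 110000
  HR: 50000 = 50000
  Marketing: 80000 + 70000 + 70000 = 220000


4 groups:
Engineering, 180000
Finance, 110000
HR, 50000
Marketing, 220000


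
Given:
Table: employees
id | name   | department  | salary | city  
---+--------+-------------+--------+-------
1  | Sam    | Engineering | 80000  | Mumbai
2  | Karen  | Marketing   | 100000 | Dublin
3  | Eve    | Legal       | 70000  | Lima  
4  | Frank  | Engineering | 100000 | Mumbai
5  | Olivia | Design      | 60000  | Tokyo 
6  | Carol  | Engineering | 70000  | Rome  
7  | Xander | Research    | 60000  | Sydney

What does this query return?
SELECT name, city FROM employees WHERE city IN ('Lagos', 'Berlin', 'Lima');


Filtering: city IN ('Lagos', 'Berlin', 'Lima')
Matching: 1 rows

1 rows:
Eve, Lima


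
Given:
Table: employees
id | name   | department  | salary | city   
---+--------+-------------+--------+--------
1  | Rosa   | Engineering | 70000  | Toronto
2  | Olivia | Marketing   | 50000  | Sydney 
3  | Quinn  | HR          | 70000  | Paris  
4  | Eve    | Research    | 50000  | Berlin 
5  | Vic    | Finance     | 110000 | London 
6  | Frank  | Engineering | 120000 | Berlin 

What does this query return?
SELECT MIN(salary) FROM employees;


Salaries: 70000, 50000, 70000, 50000, 110000, 120000
MIN = 50000

50000


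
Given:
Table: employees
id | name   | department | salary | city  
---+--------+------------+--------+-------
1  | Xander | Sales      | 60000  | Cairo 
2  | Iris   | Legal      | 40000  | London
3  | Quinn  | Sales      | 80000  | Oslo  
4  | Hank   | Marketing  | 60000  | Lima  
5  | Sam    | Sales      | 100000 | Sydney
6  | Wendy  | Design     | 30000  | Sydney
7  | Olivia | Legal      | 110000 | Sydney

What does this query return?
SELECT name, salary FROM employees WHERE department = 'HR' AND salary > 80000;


Filtering: department = 'HR' AND salary > 80000
Matching: 0 rows

Empty result set (0 rows)


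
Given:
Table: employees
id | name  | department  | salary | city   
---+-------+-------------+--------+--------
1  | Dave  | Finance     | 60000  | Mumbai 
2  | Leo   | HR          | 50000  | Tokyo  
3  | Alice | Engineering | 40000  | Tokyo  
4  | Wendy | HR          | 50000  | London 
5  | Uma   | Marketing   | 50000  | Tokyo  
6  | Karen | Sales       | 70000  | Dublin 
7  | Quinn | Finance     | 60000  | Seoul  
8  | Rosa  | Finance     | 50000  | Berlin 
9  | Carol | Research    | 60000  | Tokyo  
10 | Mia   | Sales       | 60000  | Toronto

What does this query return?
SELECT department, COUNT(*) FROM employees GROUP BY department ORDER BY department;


Assigning each row to its department group:
  Dave -> Finance
  Leo -> HR
  Alice -> Engineering
  Wendy -> HR
  Uma -> Marketing
  Karen -> Sales
  Quinn -> Finance
  Rosa -> Finance
  Carol -> Research
  Mia -> Sales


6 groups:
Engineering, 1
Finance, 3
HR, 2
Marketing, 1
Research, 1
Sales, 2


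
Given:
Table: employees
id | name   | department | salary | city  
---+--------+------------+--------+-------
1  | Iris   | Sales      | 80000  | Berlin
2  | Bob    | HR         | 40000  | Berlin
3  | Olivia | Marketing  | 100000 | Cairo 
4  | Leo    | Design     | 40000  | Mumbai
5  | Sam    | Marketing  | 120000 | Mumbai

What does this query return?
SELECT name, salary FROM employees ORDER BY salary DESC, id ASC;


Sorting by salary DESC, then id ASC for ties

5 rows:
Sam, 120000
Olivia, 100000
Iris, 80000
Bob, 40000
Leo, 40000


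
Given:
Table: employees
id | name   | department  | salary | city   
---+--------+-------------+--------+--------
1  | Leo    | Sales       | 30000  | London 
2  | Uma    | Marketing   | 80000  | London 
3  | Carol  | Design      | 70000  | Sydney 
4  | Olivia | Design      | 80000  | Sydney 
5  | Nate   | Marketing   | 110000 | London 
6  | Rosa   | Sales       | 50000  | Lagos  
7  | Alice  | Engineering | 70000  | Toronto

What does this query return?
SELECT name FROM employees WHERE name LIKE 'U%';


LIKE 'U%' matches names starting with 'U'
Matching: 1

1 rows:
Uma


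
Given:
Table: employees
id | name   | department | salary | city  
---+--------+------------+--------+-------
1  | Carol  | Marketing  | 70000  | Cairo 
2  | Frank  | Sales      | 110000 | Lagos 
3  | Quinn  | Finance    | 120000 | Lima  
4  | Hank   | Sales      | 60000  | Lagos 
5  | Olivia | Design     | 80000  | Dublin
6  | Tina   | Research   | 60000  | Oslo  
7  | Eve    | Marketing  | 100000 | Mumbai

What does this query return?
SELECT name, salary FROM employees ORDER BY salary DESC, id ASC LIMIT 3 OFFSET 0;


Sort by salary DESC (id ASC tiebreak), then skip 0 and take 3
Rows 1 through 3

3 rows:
Quinn, 120000
Frank, 110000
Eve, 100000


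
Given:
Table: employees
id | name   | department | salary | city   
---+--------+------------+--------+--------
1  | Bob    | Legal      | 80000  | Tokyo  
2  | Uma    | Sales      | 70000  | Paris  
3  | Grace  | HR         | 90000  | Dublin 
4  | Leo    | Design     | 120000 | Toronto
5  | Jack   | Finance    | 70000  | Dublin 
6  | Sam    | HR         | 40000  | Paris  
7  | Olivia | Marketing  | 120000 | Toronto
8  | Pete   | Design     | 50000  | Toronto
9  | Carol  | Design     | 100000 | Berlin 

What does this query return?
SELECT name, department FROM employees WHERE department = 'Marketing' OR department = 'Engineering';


Filtering: department = 'Marketing' OR 'Engineering'
Matching: 1 rows

1 rows:
Olivia, Marketing


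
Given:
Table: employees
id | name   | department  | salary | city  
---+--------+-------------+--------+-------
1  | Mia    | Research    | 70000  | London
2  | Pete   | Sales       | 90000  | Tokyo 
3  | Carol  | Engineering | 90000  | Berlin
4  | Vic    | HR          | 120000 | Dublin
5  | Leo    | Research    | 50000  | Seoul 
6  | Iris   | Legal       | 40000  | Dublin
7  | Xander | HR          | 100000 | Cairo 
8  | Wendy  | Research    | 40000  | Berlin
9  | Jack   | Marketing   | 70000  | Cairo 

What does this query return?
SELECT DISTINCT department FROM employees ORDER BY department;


All 'department' values (row order): Research, Sales, Engineering, HR, Research, Legal, HR, Research, Marketing
Removing duplicates leaves 6 unique value(s).

6 values:
Engineering
HR
Legal
Marketing
Research
Sales


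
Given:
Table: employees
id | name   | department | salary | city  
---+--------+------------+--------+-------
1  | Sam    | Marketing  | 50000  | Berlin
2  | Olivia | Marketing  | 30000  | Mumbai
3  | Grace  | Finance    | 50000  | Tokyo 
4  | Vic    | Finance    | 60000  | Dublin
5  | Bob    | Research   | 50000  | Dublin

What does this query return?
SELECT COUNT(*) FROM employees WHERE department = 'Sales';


Counting rows where department = 'Sales'


0


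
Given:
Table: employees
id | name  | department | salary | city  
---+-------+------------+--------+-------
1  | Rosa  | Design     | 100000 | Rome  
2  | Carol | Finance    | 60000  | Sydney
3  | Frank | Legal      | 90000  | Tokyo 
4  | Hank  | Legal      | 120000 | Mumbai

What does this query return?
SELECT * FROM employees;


SELECT * returns all 4 rows with all columns

4 rows:
1, Rosa, Design, 100000, Rome
2, Carol, Finance, 60000, Sydney
3, Frank, Legal, 90000, Tokyo
4, Hank, Legal, 120000, Mumbai


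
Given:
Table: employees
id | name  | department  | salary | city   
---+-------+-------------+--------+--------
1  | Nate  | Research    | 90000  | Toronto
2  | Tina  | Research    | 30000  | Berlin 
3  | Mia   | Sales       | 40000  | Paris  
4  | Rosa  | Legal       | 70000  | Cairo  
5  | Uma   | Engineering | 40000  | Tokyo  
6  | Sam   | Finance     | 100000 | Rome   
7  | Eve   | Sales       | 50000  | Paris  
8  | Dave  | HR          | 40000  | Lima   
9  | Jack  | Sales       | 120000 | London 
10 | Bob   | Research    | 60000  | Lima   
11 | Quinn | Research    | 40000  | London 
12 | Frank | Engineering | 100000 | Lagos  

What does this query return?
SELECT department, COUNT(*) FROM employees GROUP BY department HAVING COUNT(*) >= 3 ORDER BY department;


Groups with count >= 3:
  Research: 4 -> PASS
  Sales: 3 -> PASS
  Engineering: 2 -> filtered out
  Finance: 1 -> filtered out
  HR: 1 -> filtered out
  Legal: 1 -> filtered out


2 groups:
Research, 4
Sales, 3


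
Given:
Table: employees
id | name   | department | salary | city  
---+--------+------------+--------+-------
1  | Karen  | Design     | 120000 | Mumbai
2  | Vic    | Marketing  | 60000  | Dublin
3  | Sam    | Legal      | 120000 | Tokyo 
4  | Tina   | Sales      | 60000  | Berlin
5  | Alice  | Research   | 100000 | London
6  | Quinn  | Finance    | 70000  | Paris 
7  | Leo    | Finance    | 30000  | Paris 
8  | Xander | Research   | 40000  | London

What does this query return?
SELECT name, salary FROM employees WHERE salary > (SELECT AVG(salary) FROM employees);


Subquery: AVG(salary) = 75000.0
Filtering: salary > 75000.0
  Karen (120000) -> MATCH
  Sam (120000) -> MATCH
  Alice (100000) -> MATCH


3 rows:
Karen, 120000
Sam, 120000
Alice, 100000


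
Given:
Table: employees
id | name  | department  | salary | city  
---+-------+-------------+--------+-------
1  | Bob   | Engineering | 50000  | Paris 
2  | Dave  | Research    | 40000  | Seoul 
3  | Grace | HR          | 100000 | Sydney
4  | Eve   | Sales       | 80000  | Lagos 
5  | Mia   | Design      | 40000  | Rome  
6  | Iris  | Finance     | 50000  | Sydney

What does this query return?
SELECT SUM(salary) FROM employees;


SUM(salary) = 50000 + 40000 + 100000 + 80000 + 40000 + 50000 = 360000

360000


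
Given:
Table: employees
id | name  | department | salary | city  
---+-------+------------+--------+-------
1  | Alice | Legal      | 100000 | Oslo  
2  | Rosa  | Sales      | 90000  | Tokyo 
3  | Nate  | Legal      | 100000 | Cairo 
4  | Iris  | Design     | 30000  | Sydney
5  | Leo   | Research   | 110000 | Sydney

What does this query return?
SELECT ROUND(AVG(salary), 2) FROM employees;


SUM(salary) = 430000
COUNT = 5
ROUND(AVG, 2) = ROUND(430000 / 5, 2) = 86000.0

86000.0


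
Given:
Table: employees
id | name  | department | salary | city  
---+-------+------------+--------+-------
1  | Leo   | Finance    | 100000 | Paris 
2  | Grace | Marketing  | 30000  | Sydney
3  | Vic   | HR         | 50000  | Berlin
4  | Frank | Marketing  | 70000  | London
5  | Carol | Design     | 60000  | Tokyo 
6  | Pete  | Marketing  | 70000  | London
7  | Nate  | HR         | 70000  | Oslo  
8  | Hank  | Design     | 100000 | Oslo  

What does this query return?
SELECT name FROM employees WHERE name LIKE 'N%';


LIKE 'N%' matches names starting with 'N'
Matching: 1

1 rows:
Nate


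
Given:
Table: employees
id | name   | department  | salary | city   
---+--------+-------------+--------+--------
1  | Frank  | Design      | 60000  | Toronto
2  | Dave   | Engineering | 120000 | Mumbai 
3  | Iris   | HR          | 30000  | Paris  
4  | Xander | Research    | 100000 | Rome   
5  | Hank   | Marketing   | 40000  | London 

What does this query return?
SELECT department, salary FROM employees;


Projecting columns: department, salary

5 rows:
Design, 60000
Engineering, 120000
HR, 30000
Research, 100000
Marketing, 40000


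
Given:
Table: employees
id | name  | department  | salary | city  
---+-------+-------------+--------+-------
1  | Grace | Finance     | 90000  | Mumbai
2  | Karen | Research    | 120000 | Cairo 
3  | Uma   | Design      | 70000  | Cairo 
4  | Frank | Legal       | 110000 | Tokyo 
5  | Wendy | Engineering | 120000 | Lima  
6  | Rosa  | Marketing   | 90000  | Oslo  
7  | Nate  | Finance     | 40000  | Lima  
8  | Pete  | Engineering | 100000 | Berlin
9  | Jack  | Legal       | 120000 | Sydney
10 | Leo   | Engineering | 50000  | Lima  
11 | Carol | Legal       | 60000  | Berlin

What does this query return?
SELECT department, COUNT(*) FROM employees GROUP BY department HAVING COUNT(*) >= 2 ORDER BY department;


Groups with count >= 2:
  Engineering: 3 -> PASS
  Finance: 2 -> PASS
  Legal: 3 -> PASS
  Design: 1 -> filtered out
  Marketing: 1 -> filtered out
  Research: 1 -> filtered out


3 groups:
Engineering, 3
Finance, 2
Legal, 3


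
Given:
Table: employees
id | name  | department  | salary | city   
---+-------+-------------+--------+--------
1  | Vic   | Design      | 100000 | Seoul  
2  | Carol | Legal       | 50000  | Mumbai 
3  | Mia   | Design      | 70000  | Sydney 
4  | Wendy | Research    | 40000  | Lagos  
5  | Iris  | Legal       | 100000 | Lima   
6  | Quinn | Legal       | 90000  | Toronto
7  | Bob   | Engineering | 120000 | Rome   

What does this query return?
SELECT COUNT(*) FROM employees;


COUNT(*) counts all rows

7


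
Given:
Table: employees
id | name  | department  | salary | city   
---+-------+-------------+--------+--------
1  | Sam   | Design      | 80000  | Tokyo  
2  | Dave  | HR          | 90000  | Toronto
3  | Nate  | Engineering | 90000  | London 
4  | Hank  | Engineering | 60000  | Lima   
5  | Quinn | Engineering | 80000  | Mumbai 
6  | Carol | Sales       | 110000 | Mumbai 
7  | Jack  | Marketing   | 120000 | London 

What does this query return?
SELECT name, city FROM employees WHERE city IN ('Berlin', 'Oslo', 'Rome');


Filtering: city IN ('Berlin', 'Oslo', 'Rome')
Matching: 0 rows

Empty result set (0 rows)


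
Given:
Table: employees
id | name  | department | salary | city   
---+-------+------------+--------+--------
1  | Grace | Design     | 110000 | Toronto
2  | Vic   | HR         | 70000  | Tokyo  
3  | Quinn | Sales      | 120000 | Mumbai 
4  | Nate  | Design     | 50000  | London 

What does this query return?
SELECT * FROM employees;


SELECT * returns all 4 rows with all columns

4 rows:
1, Grace, Design, 110000, Toronto
2, Vic, HR, 70000, Tokyo
3, Quinn, Sales, 120000, Mumbai
4, Nate, Design, 50000, London


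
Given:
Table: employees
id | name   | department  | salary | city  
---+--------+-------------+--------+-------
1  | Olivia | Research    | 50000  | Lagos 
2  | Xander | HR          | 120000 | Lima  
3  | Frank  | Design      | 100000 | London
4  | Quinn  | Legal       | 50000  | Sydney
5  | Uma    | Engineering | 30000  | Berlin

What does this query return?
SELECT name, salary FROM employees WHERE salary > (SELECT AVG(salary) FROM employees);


Subquery: AVG(salary) = 70000.0
Filtering: salary > 70000.0
  Xander (120000) -> MATCH
  Frank (100000) -> MATCH


2 rows:
Xander, 120000
Frank, 100000


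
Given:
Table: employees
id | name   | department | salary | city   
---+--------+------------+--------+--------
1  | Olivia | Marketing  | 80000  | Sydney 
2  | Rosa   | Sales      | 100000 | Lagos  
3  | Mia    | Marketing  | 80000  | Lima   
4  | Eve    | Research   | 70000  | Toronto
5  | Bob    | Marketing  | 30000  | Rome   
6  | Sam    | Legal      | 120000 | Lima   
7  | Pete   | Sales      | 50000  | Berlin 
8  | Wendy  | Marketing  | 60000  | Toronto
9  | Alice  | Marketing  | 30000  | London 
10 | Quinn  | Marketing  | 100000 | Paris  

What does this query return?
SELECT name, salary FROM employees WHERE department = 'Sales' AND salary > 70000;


Filtering: department = 'Sales' AND salary > 70000
Matching: 1 rows

1 rows:
Rosa, 100000


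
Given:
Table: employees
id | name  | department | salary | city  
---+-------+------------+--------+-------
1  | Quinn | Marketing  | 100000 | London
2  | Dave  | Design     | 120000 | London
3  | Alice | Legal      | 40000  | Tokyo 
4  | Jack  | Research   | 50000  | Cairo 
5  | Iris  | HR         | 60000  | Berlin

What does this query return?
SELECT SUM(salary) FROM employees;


SUM(salary) = 100000 + 120000 + 40000 + 50000 + 60000 = 370000

370000


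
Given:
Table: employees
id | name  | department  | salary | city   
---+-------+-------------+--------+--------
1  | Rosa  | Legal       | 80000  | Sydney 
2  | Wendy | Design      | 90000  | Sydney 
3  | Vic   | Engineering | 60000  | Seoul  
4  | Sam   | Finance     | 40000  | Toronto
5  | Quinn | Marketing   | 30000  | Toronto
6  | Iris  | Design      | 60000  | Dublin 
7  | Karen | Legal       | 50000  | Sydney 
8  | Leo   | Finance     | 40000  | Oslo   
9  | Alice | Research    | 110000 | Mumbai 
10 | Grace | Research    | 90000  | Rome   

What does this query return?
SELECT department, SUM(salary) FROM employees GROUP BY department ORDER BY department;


Summing salary within each department:
  Design: 90000 + 60000 = 150000
  Engineering: 60000 = 60000
  Finance: 40000 + 40000 = 80000
  Legal: 80000 + 50000 = 130000
  Marketing: 30000 = 30000
  Research: 110000 + 90000 = 200000


6 groups:
Design, 150000
Engineering, 60000
Finance, 80000
Legal, 130000
Marketing, 30000
Research, 200000


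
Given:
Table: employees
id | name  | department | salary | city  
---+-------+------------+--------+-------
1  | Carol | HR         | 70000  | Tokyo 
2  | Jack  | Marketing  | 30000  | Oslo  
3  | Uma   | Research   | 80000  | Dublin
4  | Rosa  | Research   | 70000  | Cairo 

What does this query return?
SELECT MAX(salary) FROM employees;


Salaries: 70000, 30000, 80000, 70000
MAX = 80000

80000


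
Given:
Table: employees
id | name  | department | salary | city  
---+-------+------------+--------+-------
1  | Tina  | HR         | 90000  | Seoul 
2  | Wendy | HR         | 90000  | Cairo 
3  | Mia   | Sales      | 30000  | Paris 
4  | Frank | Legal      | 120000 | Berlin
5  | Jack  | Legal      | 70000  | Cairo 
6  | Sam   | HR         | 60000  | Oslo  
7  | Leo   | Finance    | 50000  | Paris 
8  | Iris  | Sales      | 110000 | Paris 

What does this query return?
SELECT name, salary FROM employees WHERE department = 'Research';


Filtering: department = 'Research'
Matching rows: 0

Empty result set (0 rows)


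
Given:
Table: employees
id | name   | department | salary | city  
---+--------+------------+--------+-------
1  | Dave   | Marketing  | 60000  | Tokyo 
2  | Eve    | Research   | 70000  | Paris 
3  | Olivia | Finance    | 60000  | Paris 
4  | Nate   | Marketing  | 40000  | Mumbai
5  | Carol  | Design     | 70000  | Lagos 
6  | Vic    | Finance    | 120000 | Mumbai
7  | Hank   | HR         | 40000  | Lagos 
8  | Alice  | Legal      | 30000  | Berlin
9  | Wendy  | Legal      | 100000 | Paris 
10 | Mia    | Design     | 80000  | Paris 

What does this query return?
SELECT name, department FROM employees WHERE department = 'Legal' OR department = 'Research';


Filtering: department = 'Legal' OR 'Research'
Matching: 3 rows

3 rows:
Eve, Research
Alice, Legal
Wendy, Legal


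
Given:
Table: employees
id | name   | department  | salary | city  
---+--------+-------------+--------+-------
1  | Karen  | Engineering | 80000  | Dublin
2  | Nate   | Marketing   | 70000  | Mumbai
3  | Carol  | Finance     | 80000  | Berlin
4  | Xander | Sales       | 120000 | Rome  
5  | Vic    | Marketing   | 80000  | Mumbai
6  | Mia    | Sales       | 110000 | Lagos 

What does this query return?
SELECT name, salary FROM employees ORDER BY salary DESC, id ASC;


Sorting by salary DESC, then id ASC for ties

6 rows:
Xander, 120000
Mia, 110000
Karen, 80000
Carol, 80000
Vic, 80000
Nate, 70000


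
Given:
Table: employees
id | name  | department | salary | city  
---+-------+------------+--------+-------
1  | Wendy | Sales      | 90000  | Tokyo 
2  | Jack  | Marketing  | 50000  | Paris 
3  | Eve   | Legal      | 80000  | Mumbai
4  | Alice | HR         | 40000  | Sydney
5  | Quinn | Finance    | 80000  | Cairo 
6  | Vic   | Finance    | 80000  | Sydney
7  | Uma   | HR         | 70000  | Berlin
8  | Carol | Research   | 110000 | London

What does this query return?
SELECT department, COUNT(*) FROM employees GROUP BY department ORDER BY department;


Assigning each row to its department group:
  Wendy -> Sales
  Jack -> Marketing
  Eve -> Legal
  Alice -> HR
  Quinn -> Finance
  Vic -> Finance
  Uma -> HR
  Carol -> Research


6 groups:
Finance, 2
HR, 2
Legal, 1
Marketing, 1
Research, 1
Sales, 1


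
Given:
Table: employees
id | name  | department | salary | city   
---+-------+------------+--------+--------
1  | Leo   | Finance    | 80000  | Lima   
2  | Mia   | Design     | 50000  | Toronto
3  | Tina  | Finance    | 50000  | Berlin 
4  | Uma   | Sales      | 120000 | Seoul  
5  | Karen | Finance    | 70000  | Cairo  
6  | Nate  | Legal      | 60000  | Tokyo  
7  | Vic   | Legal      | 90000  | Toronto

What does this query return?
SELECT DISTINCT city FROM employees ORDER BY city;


All 'city' values (row order): Lima, Toronto, Berlin, Seoul, Cairo, Tokyo, Toronto
Removing duplicates leaves 6 unique value(s).

6 values:
Berlin
Cairo
Lima
Seoul
Tokyo
Toronto


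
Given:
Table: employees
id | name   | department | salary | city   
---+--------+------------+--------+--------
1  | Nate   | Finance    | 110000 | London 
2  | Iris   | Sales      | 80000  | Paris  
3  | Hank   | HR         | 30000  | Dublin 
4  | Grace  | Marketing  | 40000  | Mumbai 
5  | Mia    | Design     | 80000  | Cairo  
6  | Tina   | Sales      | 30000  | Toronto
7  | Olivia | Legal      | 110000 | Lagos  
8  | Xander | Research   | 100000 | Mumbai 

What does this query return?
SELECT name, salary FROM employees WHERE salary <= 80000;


Filtering: salary <= 80000
Matching: 5 rows

5 rows:
Iris, 80000
Hank, 30000
Grace, 40000
Mia, 80000
Tina, 30000


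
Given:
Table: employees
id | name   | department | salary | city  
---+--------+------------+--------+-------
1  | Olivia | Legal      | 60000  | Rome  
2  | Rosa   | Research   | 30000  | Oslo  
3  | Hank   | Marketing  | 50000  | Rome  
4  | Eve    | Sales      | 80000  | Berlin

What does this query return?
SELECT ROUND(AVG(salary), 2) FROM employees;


SUM(salary) = 220000
COUNT = 4
ROUND(AVG, 2) = ROUND(220000 / 4, 2) = 55000.0

55000.0


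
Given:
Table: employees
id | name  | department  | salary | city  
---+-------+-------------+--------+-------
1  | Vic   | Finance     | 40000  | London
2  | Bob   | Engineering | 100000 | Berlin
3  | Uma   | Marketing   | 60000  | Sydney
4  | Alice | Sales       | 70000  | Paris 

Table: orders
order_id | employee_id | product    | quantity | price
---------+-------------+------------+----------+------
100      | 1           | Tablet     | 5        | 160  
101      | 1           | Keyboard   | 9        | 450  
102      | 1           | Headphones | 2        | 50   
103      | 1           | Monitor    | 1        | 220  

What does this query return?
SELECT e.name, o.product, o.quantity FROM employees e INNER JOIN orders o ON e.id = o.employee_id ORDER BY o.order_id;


Joining employees.id = orders.employee_id:
  employee Vic (id=1) -> order Tablet
  employee Vic (id=1) -> order Keyboard
  employee Vic (id=1) -> order Headphones
  employee Vic (id=1) -> order Monitor


4 rows:
Vic, Tablet, 5
Vic, Keyboard, 9
Vic, Headphones, 2
Vic, Monitor, 1


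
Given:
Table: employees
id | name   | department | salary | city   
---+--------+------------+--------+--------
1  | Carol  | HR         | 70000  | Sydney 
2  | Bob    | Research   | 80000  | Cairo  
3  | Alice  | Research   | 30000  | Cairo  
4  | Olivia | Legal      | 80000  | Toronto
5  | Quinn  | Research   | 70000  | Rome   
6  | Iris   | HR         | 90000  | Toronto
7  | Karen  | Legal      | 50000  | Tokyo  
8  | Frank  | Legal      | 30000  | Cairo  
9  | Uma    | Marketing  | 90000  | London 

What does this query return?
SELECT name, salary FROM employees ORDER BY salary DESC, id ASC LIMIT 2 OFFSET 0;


Sort by salary DESC (id ASC tiebreak), then skip 0 and take 2
Rows 1 through 2

2 rows:
Iris, 90000
Uma, 90000


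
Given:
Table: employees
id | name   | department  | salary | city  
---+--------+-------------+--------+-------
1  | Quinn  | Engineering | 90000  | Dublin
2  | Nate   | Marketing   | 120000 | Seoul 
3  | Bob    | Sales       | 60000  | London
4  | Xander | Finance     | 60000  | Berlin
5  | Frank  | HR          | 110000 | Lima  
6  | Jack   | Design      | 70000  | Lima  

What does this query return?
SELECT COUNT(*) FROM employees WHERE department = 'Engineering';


Counting rows where department = 'Engineering'
  Quinn -> MATCH


1


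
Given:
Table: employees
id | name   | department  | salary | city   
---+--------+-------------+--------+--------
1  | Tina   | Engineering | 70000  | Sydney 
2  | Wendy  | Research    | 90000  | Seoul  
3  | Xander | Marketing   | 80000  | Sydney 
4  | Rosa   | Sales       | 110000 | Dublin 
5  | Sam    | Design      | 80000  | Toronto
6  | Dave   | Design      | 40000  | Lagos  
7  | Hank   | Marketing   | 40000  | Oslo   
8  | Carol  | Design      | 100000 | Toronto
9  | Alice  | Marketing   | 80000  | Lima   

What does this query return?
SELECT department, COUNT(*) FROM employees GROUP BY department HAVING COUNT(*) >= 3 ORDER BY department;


Groups with count >= 3:
  Design: 3 -> PASS
  Marketing: 3 -> PASS
  Engineering: 1 -> filtered out
  Research: 1 -> filtered out
  Sales: 1 -> filtered out


2 groups:
Design, 3
Marketing, 3


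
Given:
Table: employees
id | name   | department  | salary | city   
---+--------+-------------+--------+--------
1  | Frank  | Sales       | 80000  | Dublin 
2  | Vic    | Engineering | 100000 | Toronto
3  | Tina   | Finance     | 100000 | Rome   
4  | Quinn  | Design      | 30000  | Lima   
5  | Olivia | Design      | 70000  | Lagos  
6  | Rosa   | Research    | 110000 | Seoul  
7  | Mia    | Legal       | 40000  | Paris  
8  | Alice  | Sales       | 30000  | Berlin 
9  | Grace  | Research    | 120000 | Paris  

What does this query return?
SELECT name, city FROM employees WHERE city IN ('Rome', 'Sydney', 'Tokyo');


Filtering: city IN ('Rome', 'Sydney', 'Tokyo')
Matching: 1 rows

1 rows:
Tina, Rome
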